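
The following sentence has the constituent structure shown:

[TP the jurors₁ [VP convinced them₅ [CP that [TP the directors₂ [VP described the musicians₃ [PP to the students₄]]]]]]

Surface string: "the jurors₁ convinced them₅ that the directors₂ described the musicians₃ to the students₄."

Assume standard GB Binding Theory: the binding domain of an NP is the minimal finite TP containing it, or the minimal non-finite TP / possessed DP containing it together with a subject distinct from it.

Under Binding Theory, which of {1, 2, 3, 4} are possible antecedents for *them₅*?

*them* is a pronoun, so Principle B applies: it must be free in its binding domain.
Binding domain of *them₅*: the matrix TP, whose subject is the jurors₁.
*the jurors₁* c-commands the pronoun within its binding domain → coindexation would violate Principle B.
*the directors₂*: the pronoun c-commands this R-expression → coindexation would violate Principle C on *the directors₂*.
*the musicians₃*: the pronoun c-commands this R-expression → coindexation would violate Principle C on *the musicians₃*.
*the students₄*: the pronoun c-commands this R-expression → coindexation would violate Principle C on *the students₄*.

none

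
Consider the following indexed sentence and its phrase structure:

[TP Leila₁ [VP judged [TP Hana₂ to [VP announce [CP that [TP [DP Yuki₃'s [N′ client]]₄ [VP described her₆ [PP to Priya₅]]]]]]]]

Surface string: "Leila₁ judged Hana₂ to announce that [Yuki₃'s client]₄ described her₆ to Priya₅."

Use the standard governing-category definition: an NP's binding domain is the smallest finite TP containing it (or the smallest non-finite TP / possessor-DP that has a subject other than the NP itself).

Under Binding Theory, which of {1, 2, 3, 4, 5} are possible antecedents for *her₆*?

{1, 2, 3}

*her* is a pronoun, so Principle B applies: it must be free in its binding domain.
Binding domain of *her₆*: the embedded TP, whose subject is [Yuki₃'s client]₄.
*Leila₁* c-commands the pronoun but from outside its binding domain, and is not c-commanded by it → coindexation permitted.
*Hana₂* c-commands the pronoun but from outside its binding domain, and is not c-commanded by it → coindexation permitted.
*Yuki₃* and the pronoun do not c-command one another → neither Principle B nor Principle C is at stake; coindexation permitted.
*[Yuki₃'s client]₄* c-commands the pronoun within its binding domain → coindexation would violate Principle B.
*Priya₅*: the pronoun c-commands this R-expression → coindexation would violate Principle C on *Priya₅*.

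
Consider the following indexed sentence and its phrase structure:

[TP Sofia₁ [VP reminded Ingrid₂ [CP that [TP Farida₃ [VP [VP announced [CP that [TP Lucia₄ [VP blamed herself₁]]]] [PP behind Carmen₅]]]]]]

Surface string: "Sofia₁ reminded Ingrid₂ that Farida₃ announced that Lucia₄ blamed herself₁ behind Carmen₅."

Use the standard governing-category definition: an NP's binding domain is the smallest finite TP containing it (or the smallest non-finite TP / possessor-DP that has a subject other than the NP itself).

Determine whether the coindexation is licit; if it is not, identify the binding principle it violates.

Principle A

The two coindexed NPs are *Sofia₁* and *herself₁*.
*herself₁* is an anaphor. Principle A requires it to be bound within its binding domain — the embedded TP, whose subject is Lucia₄.
Within that domain it is c-commanded by *Lucia₄*, which does not share its index.
*Sofia₁* does c-command the anaphor, but from outside its binding domain.
The anaphor is unbound in its domain → Principle A violation.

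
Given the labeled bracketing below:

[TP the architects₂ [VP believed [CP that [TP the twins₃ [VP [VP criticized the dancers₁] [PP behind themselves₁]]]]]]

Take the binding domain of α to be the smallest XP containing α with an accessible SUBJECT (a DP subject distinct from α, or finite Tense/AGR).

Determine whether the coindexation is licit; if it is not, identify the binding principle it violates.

Principle A

The two coindexed NPs are *the dancers₁* and *themselves₁*.
*themselves₁* is an anaphor. Principle A requires it to be bound within its binding domain — the embedded TP, whose subject is the twins₃.
Within that domain it is c-commanded by *the twins₃*, which does not share its index.
*the dancers₁* does not c-command the anaphor at all.
The anaphor is unbound in its domain → Principle A violation.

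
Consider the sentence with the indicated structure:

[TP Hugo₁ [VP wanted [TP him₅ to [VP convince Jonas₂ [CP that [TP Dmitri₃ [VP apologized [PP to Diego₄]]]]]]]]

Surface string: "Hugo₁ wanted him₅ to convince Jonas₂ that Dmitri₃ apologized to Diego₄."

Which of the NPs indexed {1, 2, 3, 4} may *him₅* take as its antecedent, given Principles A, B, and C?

none

*him* is a pronoun, so Principle B applies: it must be free in its binding domain.
Binding domain of *him₅*: the matrix TP, whose subject is Hugo₁.
*Hugo₁* c-commands the pronoun within its binding domain → coindexation would violate Principle B.
*Jonas₂*: the pronoun c-commands this R-expression → coindexation would violate Principle C on *Jonas₂*.
*Dmitri₃*: the pronoun c-commands this R-expression → coindexation would violate Principle C on *Dmitri₃*.
*Diego₄*: the pronoun c-commands this R-expression → coindexation would violate Principle C on *Diego₄*.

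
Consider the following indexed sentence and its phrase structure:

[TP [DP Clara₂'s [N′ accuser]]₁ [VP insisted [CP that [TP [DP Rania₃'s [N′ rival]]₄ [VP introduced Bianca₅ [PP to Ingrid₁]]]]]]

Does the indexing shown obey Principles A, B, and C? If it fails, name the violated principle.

The two coindexed NPs are *[Clara₂'s accuser]₁* and *Ingrid₁*.
*Ingrid₁* is an R-expression. Principle C requires it to be free everywhere.
*[Clara₂'s accuser]₁* c-commands it and carries the same index.
The R-expression is bound → Principle C violation.

Principle C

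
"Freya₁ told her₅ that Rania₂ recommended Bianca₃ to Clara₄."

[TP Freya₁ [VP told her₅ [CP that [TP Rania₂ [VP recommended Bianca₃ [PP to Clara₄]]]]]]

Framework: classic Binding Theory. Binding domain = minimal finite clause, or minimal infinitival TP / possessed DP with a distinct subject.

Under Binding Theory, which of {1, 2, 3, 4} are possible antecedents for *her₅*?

*her* is a pronoun, so Principle B applies: it must be free in its binding domain.
Binding domain of *her₅*: the matrix TP, whose subject is Freya₁.
*Freya₁* c-commands the pronoun within its binding domain → coindexation would violate Principle B.
*Rania₂*: the pronoun c-commands this R-expression → coindexation would violate Principle C on *Rania₂*.
*Bianca₃*: the pronoun c-commands this R-expression → coindexation would violate Principle C on *Bianca₃*.
*Clara₄*: the pronoun c-commands this R-expression → coindexation would violate Principle C on *Clara₄*.

none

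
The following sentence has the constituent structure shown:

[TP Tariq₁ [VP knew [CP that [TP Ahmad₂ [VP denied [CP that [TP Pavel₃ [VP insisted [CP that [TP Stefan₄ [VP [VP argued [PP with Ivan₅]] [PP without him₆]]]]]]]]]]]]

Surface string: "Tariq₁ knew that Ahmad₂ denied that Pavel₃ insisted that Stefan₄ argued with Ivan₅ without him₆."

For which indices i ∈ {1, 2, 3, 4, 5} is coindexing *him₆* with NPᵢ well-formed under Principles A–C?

*him* is a pronoun, so Principle B applies: it must be free in its binding domain.
Binding domain of *him₆*: the embedded TP, whose subject is Stefan₄.
*Tariq₁* c-commands the pronoun but from outside its binding domain, and is not c-commanded by it → coindexation permitted.
*Ahmad₂* c-commands the pronoun but from outside its binding domain, and is not c-commanded by it → coindexation permitted.
*Pavel₃* c-commands the pronoun but from outside its binding domain, and is not c-commanded by it → coindexation permitted.
*Stefan₄* c-commands the pronoun within its binding domain → coindexation would violate Principle B.
*Ivan₅* and the pronoun do not c-command one another → neither Principle B nor Principle C is at stake; coindexation permitted.

{1, 2, 3, 5}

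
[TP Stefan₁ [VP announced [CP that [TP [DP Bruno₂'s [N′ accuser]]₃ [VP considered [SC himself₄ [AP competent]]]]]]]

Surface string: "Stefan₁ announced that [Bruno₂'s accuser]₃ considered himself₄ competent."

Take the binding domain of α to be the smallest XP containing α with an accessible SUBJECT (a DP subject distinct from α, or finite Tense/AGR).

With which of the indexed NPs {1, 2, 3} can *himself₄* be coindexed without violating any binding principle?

*himself* is an anaphor, so Principle A applies: it must be bound in its binding domain.
Binding domain of *himself₄*: the embedded TP, whose subject is [Bruno₂'s accuser]₃.
*Stefan₁* c-commands the anaphor but is outside its binding domain → cannot satisfy Principle A.
*Bruno₂* does not c-command the anaphor → cannot bind it.
*[Bruno₂'s accuser]₃* c-commands the anaphor within its binding domain → licit binder.

{3}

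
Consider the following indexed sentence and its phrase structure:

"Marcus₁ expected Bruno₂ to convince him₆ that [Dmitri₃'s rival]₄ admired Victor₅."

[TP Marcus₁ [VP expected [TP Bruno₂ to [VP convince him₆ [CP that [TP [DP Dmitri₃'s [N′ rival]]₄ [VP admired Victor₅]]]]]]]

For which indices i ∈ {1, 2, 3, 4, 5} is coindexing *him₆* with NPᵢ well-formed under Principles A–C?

{1}

*him* is a pronoun, so Principle B applies: it must be free in its binding domain.
Binding domain of *him₆*: the embedded TP, whose subject is Bruno₂.
*Marcus₁* c-commands the pronoun but from outside its binding domain, and is not c-commanded by it → coindexation permitted.
*Bruno₂* c-commands the pronoun within its binding domain → coindexation would violate Principle B.
*Dmitri₃*: the pronoun c-commands this R-expression → coindexation would violate Principle C on *Dmitri₃*.
*[Dmitri₃'s rival]₄*: the pronoun c-commands this R-expression → coindexation would violate Principle C on *[Dmitri₃'s rival]₄*.
*Victor₅*: the pronoun c-commands this R-expression → coindexation would violate Principle C on *Victor₅*.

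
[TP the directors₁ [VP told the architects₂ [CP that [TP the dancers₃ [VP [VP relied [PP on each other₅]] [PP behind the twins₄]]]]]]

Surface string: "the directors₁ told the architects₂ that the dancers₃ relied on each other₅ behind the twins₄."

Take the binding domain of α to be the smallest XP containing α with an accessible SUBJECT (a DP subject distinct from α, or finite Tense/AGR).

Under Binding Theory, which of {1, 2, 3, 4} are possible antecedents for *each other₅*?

*each other* is an anaphor, so Principle A applies: it must be bound in its binding domain.
Binding domain of *each other₅*: the embedded TP, whose subject is the dancers₃.
*the directors₁* c-commands the anaphor but is outside its binding domain → cannot satisfy Principle A.
*the architects₂* c-commands the anaphor but is outside its binding domain → cannot satisfy Principle A.
*the dancers₃* c-commands the anaphor within its binding domain → licit binder.
*the twins₄* does not c-command the anaphor → cannot bind it.

{3}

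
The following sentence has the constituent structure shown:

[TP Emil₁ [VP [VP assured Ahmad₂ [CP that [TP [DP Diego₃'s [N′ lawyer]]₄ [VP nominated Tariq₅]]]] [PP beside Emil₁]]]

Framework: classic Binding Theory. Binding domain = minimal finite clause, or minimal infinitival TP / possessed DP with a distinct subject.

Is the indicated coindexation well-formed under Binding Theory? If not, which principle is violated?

The two coindexed NPs are *Emil₁* (the higher occurrence) and *Emil₁* (the lower occurrence).
*Emil₁* (the lower occurrence) is an R-expression. Principle C requires it to be free everywhere.
*Emil₁* (the higher occurrence) c-commands it and carries the same index.
The R-expression is bound → Principle C violation.

Principle C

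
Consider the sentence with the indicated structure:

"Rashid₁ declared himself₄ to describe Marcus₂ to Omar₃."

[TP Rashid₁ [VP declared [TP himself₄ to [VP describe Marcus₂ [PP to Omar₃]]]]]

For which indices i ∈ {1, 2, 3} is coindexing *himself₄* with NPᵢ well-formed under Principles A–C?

*himself* is an anaphor, so Principle A applies: it must be bound in its binding domain.
Binding domain of *himself₄*: the matrix TP, whose subject is Rashid₁.
*Rashid₁* c-commands the anaphor within its binding domain → licit binder.
*Marcus₂* does not c-command the anaphor → cannot bind it.
*Omar₃* does not c-command the anaphor → cannot bind it.

{1}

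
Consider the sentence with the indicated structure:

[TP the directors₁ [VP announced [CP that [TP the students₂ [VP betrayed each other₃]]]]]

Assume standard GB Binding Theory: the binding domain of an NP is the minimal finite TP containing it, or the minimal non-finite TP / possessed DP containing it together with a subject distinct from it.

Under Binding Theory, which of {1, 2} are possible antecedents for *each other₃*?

*each other* is an anaphor, so Principle A applies: it must be bound in its binding domain.
Binding domain of *each other₃*: the embedded TP, whose subject is the students₂.
*the directors₁* c-commands the anaphor but is outside its binding domain → cannot satisfy Principle A.
*the students₂* c-commands the anaphor within its binding domain → licit binder.

{2}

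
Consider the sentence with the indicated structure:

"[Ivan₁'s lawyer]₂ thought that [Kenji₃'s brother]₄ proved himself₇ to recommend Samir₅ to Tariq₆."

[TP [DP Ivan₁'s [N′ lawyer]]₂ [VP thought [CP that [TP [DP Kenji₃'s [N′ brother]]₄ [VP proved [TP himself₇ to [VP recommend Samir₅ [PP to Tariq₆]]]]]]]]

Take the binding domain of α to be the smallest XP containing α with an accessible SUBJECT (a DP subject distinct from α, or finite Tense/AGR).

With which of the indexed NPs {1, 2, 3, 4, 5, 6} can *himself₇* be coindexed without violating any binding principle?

*himself* is an anaphor, so Principle A applies: it must be bound in its binding domain.
Binding domain of *himself₇*: the embedded TP, whose subject is [Kenji₃'s brother]₄.
*Ivan₁* does not c-command the anaphor → cannot bind it.
*[Ivan₁'s lawyer]₂* c-commands the anaphor but is outside its binding domain → cannot satisfy Principle A.
*Kenji₃* does not c-command the anaphor → cannot bind it.
*[Kenji₃'s brother]₄* c-commands the anaphor within its binding domain → licit binder.
*Samir₅* does not c-command the anaphor → cannot bind it.
*Tariq₆* does not c-command the anaphor → cannot bind it.

{4}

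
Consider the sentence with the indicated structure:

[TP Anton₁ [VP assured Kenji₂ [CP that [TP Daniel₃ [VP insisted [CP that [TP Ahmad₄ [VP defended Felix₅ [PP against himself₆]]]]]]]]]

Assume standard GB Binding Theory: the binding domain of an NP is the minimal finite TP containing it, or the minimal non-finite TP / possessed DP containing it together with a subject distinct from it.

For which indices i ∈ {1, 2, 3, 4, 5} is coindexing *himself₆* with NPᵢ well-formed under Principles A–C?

{4, 5}

*himself* is an anaphor, so Principle A applies: it must be bound in its binding domain.
Binding domain of *himself₆*: the embedded TP, whose subject is Ahmad₄.
*Anton₁* c-commands the anaphor but is outside its binding domain → cannot satisfy Principle A.
*Kenji₂* c-commands the anaphor but is outside its binding domain → cannot satisfy Principle A.
*Daniel₃* c-commands the anaphor but is outside its binding domain → cannot satisfy Principle A.
*Ahmad₄* c-commands the anaphor within its binding domain → licit binder.
*Felix₅* c-commands the anaphor within its binding domain → licit binder.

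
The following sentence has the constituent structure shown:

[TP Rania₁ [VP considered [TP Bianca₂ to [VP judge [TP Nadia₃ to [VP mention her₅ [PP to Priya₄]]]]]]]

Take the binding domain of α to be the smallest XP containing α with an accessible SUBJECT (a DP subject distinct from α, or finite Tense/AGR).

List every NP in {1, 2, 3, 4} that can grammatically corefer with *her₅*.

*her* is a pronoun, so Principle B applies: it must be free in its binding domain.
Binding domain of *her₅*: the embedded TP, whose subject is Nadia₃.
*Rania₁* c-commands the pronoun but from outside its binding domain, and is not c-commanded by it → coindexation permitted.
*Bianca₂* c-commands the pronoun but from outside its binding domain, and is not c-commanded by it → coindexation permitted.
*Nadia₃* c-commands the pronoun within its binding domain → coindexation would violate Principle B.
*Priya₄*: the pronoun c-commands this R-expression → coindexation would violate Principle C on *Priya₄*.

{1, 2}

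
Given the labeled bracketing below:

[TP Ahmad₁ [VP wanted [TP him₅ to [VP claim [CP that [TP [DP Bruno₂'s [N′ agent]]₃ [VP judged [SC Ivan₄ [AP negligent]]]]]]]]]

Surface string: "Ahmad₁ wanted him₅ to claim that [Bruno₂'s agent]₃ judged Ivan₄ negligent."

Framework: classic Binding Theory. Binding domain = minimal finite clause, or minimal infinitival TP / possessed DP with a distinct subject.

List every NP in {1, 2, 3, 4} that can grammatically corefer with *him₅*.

none

*him* is a pronoun, so Principle B applies: it must be free in its binding domain.
Binding domain of *him₅*: the matrix TP, whose subject is Ahmad₁.
*Ahmad₁* c-commands the pronoun within its binding domain → coindexation would violate Principle B.
*Bruno₂*: the pronoun c-commands this R-expression → coindexation would violate Principle C on *Bruno₂*.
*[Bruno₂'s agent]₃*: the pronoun c-commands this R-expression → coindexation would violate Principle C on *[Bruno₂'s agent]₃*.
*Ivan₄*: the pronoun c-commands this R-expression → coindexation would violate Principle C on *Ivan₄*.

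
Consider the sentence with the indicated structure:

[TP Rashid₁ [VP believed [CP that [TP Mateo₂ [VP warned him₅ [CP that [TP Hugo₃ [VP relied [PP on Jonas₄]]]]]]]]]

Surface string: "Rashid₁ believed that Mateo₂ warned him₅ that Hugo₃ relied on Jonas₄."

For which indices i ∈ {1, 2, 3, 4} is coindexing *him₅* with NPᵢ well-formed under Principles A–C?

*him* is a pronoun, so Principle B applies: it must be free in its binding domain.
Binding domain of *him₅*: the embedded TP, whose subject is Mateo₂.
*Rashid₁* c-commands the pronoun but from outside its binding domain, and is not c-commanded by it → coindexation permitted.
*Mateo₂* c-commands the pronoun within its binding domain → coindexation would violate Principle B.
*Hugo₃*: the pronoun c-commands this R-expression → coindexation would violate Principle C on *Hugo₃*.
*Jonas₄*: the pronoun c-commands this R-expression → coindexation would violate Principle C on *Jonas₄*.

{1}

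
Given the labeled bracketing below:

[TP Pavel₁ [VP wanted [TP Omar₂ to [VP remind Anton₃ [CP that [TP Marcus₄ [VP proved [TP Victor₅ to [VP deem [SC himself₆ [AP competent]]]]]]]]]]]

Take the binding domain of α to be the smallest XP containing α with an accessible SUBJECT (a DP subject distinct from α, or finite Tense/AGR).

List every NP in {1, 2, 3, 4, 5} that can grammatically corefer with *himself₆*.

*himself* is an anaphor, so Principle A applies: it must be bound in its binding domain.
Binding domain of *himself₆*: the embedded TP, whose subject is Victor₅.
*Pavel₁* c-commands the anaphor but is outside its binding domain → cannot satisfy Principle A.
*Omar₂* c-commands the anaphor but is outside its binding domain → cannot satisfy Principle A.
*Anton₃* c-commands the anaphor but is outside its binding domain → cannot satisfy Principle A.
*Marcus₄* c-commands the anaphor but is outside its binding domain → cannot satisfy Principle A.
*Victor₅* c-commands the anaphor within its binding domain → licit binder.

{5}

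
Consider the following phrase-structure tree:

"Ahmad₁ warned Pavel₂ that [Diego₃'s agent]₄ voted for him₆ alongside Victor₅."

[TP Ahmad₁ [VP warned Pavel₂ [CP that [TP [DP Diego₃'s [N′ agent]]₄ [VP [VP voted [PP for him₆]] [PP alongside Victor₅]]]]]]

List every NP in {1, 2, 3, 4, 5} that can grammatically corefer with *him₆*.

{1, 2, 3, 5}

*him* is a pronoun, so Principle B applies: it must be free in its binding domain.
Binding domain of *him₆*: the embedded TP, whose subject is [Diego₃'s agent]₄.
*Ahmad₁* c-commands the pronoun but from outside its binding domain, and is not c-commanded by it → coindexation permitted.
*Pavel₂* c-commands the pronoun but from outside its binding domain, and is not c-commanded by it → coindexation permitted.
*Diego₃* and the pronoun do not c-command one another → neither Principle B nor Principle C is at stake; coindexation permitted.
*[Diego₃'s agent]₄* c-commands the pronoun within its binding domain → coindexation would violate Principle B.
*Victor₅* and the pronoun do not c-command one another → neither Principle B nor Principle C is at stake; coindexation permitted.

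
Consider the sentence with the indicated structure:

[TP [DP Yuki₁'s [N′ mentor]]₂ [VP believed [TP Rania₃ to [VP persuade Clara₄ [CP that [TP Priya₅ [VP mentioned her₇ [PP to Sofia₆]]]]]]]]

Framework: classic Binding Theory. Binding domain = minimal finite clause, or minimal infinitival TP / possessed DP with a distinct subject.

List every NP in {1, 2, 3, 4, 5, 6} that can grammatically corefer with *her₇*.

{1, 2, 3, 4}

*her* is a pronoun, so Principle B applies: it must be free in its binding domain.
Binding domain of *her₇*: the embedded TP, whose subject is Priya₅.
*Yuki₁* and the pronoun do not c-command one another → neither Principle B nor Principle C is at stake; coindexation permitted.
*[Yuki₁'s mentor]₂* c-commands the pronoun but from outside its binding domain, and is not c-commanded by it → coindexation permitted.
*Rania₃* c-commands the pronoun but from outside its binding domain, and is not c-commanded by it → coindexation permitted.
*Clara₄* c-commands the pronoun but from outside its binding domain, and is not c-commanded by it → coindexation permitted.
*Priya₅* c-commands the pronoun within its binding domain → coindexation would violate Principle B.
*Sofia₆*: the pronoun c-commands this R-expression → coindexation would violate Principle C on *Sofia₆*.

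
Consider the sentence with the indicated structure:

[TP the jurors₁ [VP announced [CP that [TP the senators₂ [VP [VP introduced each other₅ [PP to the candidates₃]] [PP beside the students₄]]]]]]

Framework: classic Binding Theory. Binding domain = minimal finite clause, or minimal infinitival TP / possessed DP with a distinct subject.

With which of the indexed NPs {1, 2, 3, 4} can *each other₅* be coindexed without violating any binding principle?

{2}

*each other* is an anaphor, so Principle A applies: it must be bound in its binding domain.
Binding domain of *each other₅*: the embedded TP, whose subject is the senators₂.
*the jurors₁* c-commands the anaphor but is outside its binding domain → cannot satisfy Principle A.
*the senators₂* c-commands the anaphor within its binding domain → licit binder.
*the candidates₃* does not c-command the anaphor → cannot bind it.
*the students₄* does not c-command the anaphor → cannot bind it.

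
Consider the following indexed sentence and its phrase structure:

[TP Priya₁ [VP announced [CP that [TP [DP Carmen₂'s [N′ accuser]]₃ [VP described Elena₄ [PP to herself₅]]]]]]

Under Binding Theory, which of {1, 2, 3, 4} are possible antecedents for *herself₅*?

*herself* is an anaphor, so Principle A applies: it must be bound in its binding domain.
Binding domain of *herself₅*: the embedded TP, whose subject is [Carmen₂'s accuser]₃.
*Priya₁* c-commands the anaphor but is outside its binding domain → cannot satisfy Principle A.
*Carmen₂* does not c-command the anaphor → cannot bind it.
*[Carmen₂'s accuser]₃* c-commands the anaphor within its binding domain → licit binder.
*Elena₄* c-commands the anaphor within its binding domain → licit binder.

{3, 4}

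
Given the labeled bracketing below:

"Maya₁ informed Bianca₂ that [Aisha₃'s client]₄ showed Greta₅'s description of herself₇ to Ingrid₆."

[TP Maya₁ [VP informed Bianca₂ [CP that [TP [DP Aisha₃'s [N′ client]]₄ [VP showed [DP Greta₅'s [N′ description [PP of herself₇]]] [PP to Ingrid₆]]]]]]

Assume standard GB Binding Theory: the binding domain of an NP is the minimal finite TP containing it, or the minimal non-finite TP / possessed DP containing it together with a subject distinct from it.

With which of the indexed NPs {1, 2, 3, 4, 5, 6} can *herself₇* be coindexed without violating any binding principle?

*herself* is an anaphor, so Principle A applies: it must be bound in its binding domain.
Binding domain of *herself₇*: the possessed DP, whose subject is Greta₅.
*Maya₁* c-commands the anaphor but is outside its binding domain → cannot satisfy Principle A.
*Bianca₂* c-commands the anaphor but is outside its binding domain → cannot satisfy Principle A.
*Aisha₃* does not c-command the anaphor → cannot bind it.
*[Aisha₃'s client]₄* c-commands the anaphor but is outside its binding domain → cannot satisfy Principle A.
*Greta₅* c-commands the anaphor within its binding domain → licit binder.
*Ingrid₆* does not c-command the anaphor → cannot bind it.

{5}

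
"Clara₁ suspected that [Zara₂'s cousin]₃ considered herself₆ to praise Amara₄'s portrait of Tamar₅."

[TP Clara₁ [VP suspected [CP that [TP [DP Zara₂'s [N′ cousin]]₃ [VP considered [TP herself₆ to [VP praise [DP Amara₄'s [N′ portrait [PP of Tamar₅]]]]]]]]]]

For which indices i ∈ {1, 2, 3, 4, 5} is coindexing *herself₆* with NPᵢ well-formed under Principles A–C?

{3}

*herself* is an anaphor, so Principle A applies: it must be bound in its binding domain.
Binding domain of *herself₆*: the embedded TP, whose subject is [Zara₂'s cousin]₃.
*Clara₁* c-commands the anaphor but is outside its binding domain → cannot satisfy Principle A.
*Zara₂* does not c-command the anaphor → cannot bind it.
*[Zara₂'s cousin]₃* c-commands the anaphor within its binding domain → licit binder.
*Amara₄* does not c-command the anaphor → cannot bind it.
*Tamar₅* does not c-command the anaphor → cannot bind it.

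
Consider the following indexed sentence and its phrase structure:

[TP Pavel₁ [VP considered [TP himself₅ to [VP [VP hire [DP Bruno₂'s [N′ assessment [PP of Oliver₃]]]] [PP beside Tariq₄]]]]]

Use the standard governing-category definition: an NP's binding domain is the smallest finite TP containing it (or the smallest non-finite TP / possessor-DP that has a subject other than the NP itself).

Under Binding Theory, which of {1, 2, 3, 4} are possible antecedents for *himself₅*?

*himself* is an anaphor, so Principle A applies: it must be bound in its binding domain.
Binding domain of *himself₅*: the matrix TP, whose subject is Pavel₁.
*Pavel₁* c-commands the anaphor within its binding domain → licit binder.
*Bruno₂* does not c-command the anaphor → cannot bind it.
*Oliver₃* does not c-command the anaphor → cannot bind it.
*Tariq₄* does not c-command the anaphor → cannot bind it.

{1}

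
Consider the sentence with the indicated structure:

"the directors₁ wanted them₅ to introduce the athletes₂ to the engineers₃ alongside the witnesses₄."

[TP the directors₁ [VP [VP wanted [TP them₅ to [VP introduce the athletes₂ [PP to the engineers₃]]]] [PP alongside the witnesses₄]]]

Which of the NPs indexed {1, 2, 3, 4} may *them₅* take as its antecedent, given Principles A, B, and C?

{4}

*them* is a pronoun, so Principle B applies: it must be free in its binding domain.
Binding domain of *them₅*: the matrix TP, whose subject is the directors₁.
*the directors₁* c-commands the pronoun within its binding domain → coindexation would violate Principle B.
*the athletes₂*: the pronoun c-commands this R-expression → coindexation would violate Principle C on *the athletes₂*.
*the engineers₃*: the pronoun c-commands this R-expression → coindexation would violate Principle C on *the engineers₃*.
*the witnesses₄* and the pronoun do not c-command one another → neither Principle B nor Principle C is at stake; coindexation permitted.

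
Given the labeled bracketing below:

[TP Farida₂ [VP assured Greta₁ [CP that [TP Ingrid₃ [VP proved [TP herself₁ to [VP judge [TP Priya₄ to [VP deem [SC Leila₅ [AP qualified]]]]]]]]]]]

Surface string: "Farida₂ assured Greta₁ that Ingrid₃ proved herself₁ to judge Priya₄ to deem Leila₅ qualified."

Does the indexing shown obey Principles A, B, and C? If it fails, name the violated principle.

The two coindexed NPs are *Greta₁* and *herself₁*.
*herself₁* is an anaphor. Principle A requires it to be bound within its binding domain — the embedded TP, whose subject is Ingrid₃.
Within that domain it is c-commanded by *Ingrid₃*, which does not share its index.
*Greta₁* does c-command the anaphor, but from outside its binding domain.
The anaphor is unbound in its domain → Principle A violation.

Principle A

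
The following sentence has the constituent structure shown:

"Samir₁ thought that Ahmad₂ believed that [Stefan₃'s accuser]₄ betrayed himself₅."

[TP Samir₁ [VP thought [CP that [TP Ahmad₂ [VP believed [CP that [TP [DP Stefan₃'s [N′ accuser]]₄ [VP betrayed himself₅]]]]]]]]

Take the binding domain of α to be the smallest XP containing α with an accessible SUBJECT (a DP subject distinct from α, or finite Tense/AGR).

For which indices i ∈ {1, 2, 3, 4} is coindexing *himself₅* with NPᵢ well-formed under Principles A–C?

*himself* is an anaphor, so Principle A applies: it must be bound in its binding domain.
Binding domain of *himself₅*: the embedded TP, whose subject is [Stefan₃'s accuser]₄.
*Samir₁* c-commands the anaphor but is outside its binding domain → cannot satisfy Principle A.
*Ahmad₂* c-commands the anaphor but is outside its binding domain → cannot satisfy Principle A.
*Stefan₃* does not c-command the anaphor → cannot bind it.
*[Stefan₃'s accuser]₄* c-commands the anaphor within its binding domain → licit binder.

{4}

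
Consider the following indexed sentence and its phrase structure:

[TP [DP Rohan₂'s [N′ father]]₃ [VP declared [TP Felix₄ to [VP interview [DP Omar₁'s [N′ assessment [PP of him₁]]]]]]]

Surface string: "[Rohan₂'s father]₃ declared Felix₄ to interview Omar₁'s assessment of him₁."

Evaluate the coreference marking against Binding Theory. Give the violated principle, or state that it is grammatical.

Principle B

The two coindexed NPs are *Omar₁* and *him₁*.
*him₁* is a pronoun. Its binding domain is the possessed DP, whose subject is Omar₁.
*Omar₁* c-commands it within that domain and carries the same index.
The pronoun is locally bound → Principle B violation.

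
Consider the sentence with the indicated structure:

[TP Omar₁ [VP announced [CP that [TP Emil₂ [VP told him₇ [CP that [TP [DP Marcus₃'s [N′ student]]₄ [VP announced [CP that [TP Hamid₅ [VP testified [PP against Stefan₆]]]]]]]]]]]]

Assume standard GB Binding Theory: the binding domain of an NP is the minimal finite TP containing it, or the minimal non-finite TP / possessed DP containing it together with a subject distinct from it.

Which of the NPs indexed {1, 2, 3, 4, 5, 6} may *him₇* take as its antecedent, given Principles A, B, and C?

*him* is a pronoun, so Principle B applies: it must be free in its binding domain.
Binding domain of *him₇*: the embedded TP, whose subject is Emil₂.
*Omar₁* c-commands the pronoun but from outside its binding domain, and is not c-commanded by it → coindexation permitted.
*Emil₂* c-commands the pronoun within its binding domain → coindexation would violate Principle B.
*Marcus₃*: the pronoun c-commands this R-expression → coindexation would violate Principle C on *Marcus₃*.
*[Marcus₃'s student]₄*: the pronoun c-commands this R-expression → coindexation would violate Principle C on *[Marcus₃'s student]₄*.
*Hamid₅*: the pronoun c-commands this R-expression → coindexation would violate Principle C on *Hamid₅*.
*Stefan₆*: the pronoun c-commands this R-expression → coindexation would violate Principle C on *Stefan₆*.

{1}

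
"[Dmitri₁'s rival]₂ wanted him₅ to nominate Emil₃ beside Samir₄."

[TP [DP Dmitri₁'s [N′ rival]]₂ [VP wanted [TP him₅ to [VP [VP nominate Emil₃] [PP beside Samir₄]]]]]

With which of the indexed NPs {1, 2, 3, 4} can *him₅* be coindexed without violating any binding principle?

{1}

*him* is a pronoun, so Principle B applies: it must be free in its binding domain.
Binding domain of *him₅*: the matrix TP, whose subject is [Dmitri₁'s rival]₂.
*Dmitri₁* and the pronoun do not c-command one another → neither Principle B nor Principle C is at stake; coindexation permitted.
*[Dmitri₁'s rival]₂* c-commands the pronoun within its binding domain → coindexation would violate Principle B.
*Emil₃*: the pronoun c-commands this R-expression → coindexation would violate Principle C on *Emil₃*.
*Samir₄*: the pronoun c-commands this R-expression → coindexation would violate Principle C on *Samir₄*.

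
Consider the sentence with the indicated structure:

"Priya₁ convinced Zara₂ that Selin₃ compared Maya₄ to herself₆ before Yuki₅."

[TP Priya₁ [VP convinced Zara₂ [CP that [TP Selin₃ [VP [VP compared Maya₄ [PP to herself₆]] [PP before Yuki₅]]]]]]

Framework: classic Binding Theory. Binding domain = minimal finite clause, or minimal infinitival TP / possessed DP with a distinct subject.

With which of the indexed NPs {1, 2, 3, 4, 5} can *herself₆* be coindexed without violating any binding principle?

{3, 4}

*herself* is an anaphor, so Principle A applies: it must be bound in its binding domain.
Binding domain of *herself₆*: the embedded TP, whose subject is Selin₃.
*Priya₁* c-commands the anaphor but is outside its binding domain → cannot satisfy Principle A.
*Zara₂* c-commands the anaphor but is outside its binding domain → cannot satisfy Principle A.
*Selin₃* c-commands the anaphor within its binding domain → licit binder.
*Maya₄* c-commands the anaphor within its binding domain → licit binder.
*Yuki₅* does not c-command the anaphor → cannot bind it.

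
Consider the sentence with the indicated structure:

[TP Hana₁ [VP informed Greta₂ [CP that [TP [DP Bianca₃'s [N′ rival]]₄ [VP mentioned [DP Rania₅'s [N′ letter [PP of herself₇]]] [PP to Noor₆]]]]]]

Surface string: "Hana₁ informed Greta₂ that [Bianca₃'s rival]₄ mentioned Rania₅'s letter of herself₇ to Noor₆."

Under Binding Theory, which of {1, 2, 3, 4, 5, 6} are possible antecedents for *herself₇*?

{5}

*herself* is an anaphor, so Principle A applies: it must be bound in its binding domain.
Binding domain of *herself₇*: the possessed DP, whose subject is Rania₅.
*Hana₁* c-commands the anaphor but is outside its binding domain → cannot satisfy Principle A.
*Greta₂* c-commands the anaphor but is outside its binding domain → cannot satisfy Principle A.
*Bianca₃* does not c-command the anaphor → cannot bind it.
*[Bianca₃'s rival]₄* c-commands the anaphor but is outside its binding domain → cannot satisfy Principle A.
*Rania₅* c-commands the anaphor within its binding domain → licit binder.
*Noor₆* does not c-command the anaphor → cannot bind it.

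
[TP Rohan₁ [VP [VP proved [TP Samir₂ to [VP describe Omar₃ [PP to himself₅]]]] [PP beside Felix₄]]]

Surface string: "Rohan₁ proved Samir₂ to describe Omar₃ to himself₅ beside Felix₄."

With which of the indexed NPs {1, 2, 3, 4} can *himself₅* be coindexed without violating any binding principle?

{2, 3}

*himself* is an anaphor, so Principle A applies: it must be bound in its binding domain.
Binding domain of *himself₅*: the embedded TP, whose subject is Samir₂.
*Rohan₁* c-commands the anaphor but is outside its binding domain → cannot satisfy Principle A.
*Samir₂* c-commands the anaphor within its binding domain → licit binder.
*Omar₃* c-commands the anaphor within its binding domain → licit binder.
*Felix₄* does not c-command the anaphor → cannot bind it.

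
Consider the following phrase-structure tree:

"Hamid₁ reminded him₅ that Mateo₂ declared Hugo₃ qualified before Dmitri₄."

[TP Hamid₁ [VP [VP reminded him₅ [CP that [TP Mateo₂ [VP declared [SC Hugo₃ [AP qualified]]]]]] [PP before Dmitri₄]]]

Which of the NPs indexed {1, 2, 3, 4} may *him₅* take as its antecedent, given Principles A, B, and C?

*him* is a pronoun, so Principle B applies: it must be free in its binding domain.
Binding domain of *him₅*: the matrix TP, whose subject is Hamid₁.
*Hamid₁* c-commands the pronoun within its binding domain → coindexation would violate Principle B.
*Mateo₂*: the pronoun c-commands this R-expression → coindexation would violate Principle C on *Mateo₂*.
*Hugo₃*: the pronoun c-commands this R-expression → coindexation would violate Principle C on *Hugo₃*.
*Dmitri₄* and the pronoun do not c-command one another → neither Principle B nor Principle C is at stake; coindexation permitted.

{4}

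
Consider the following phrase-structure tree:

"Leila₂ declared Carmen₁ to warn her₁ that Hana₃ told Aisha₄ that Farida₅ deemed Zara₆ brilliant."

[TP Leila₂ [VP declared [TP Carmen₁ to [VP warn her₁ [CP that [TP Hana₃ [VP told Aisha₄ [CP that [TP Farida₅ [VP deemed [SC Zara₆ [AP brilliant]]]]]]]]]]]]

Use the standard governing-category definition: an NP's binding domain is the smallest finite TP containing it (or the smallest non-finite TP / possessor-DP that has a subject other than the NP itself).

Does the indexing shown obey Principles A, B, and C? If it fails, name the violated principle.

The two coindexed NPs are *Carmen₁* and *her₁*.
*her₁* is a pronoun. Its binding domain is the embedded TP, whose subject is Carmen₁.
*Carmen₁* c-commands it within that domain and carries the same index.
The pronoun is locally bound → Principle B violation.

Principle B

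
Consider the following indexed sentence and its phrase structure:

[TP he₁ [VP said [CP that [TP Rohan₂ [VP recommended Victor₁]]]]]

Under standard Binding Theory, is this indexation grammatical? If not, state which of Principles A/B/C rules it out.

Principle C

The two coindexed NPs are *he₁* and *Victor₁*.
*Victor₁* is an R-expression. Principle C requires it to be free everywhere.
*he₁* c-commands it and carries the same index.
The R-expression is bound → Principle C violation.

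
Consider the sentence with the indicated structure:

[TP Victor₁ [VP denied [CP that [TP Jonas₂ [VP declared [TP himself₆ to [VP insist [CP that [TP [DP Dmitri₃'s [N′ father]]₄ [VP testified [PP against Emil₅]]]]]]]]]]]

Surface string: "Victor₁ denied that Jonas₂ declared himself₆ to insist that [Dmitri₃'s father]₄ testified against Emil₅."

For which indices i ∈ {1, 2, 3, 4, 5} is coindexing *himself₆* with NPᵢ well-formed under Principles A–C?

{2}

*himself* is an anaphor, so Principle A applies: it must be bound in its binding domain.
Binding domain of *himself₆*: the embedded TP, whose subject is Jonas₂.
*Victor₁* c-commands the anaphor but is outside its binding domain → cannot satisfy Principle A.
*Jonas₂* c-commands the anaphor within its binding domain → licit binder.
*Dmitri₃* does not c-command the anaphor → cannot bind it.
*[Dmitri₃'s father]₄* does not c-command the anaphor → cannot bind it.
*Emil₅* does not c-command the anaphor → cannot bind it.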